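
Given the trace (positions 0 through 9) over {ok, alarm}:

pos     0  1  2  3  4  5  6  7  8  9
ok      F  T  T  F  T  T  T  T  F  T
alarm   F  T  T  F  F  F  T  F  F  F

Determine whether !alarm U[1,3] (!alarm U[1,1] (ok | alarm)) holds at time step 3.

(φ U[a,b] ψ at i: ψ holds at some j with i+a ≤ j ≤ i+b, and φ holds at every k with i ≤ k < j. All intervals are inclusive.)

Yes

Need some j in [4,6] with (!alarm U[1,1] (ok | alarm)), and !alarm at every k in [3,j-1].
  j=4: (!alarm U[1,1] (ok | alarm)) holds; !alarm holds at every k in [3,3] → satisfied.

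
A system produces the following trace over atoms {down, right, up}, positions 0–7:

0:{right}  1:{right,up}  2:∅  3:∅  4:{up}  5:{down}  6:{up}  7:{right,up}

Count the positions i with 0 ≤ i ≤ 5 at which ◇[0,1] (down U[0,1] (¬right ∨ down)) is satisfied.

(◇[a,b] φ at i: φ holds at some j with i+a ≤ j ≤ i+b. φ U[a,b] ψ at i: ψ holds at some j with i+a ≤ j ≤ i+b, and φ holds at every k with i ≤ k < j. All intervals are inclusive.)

5

Evaluate at each i in [0,5]:
  i=0: ✗ (none in [0,1])
  i=1: ✓ (witness j=2)
  i=2: ✓ (witness j=2)
  i=3: ✓ (witness j=3)
  i=4: ✓ (witness j=4)
  i=5: ✓ (witness j=5)
Positions where it holds: {1, 2, 3, 4, 5} → 5.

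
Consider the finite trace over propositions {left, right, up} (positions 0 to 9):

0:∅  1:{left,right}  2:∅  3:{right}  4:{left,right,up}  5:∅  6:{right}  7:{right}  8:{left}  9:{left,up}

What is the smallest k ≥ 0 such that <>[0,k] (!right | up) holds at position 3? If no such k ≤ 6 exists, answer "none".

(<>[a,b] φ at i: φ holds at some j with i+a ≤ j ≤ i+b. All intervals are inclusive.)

1

Scan j = 3,4,… for (!right | up):
  j=3: fails
  j=4: holds
First hit at j=4, so smallest k = 4-3 = 1.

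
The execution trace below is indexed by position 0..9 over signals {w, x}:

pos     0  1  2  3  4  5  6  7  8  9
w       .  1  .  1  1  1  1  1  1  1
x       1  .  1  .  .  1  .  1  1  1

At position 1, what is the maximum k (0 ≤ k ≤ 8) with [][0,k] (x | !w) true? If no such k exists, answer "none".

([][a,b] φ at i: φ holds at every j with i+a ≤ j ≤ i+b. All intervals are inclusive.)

(x | !w) must hold from j=1 onward; find where it first fails.
  j=1: fails → no k works.

none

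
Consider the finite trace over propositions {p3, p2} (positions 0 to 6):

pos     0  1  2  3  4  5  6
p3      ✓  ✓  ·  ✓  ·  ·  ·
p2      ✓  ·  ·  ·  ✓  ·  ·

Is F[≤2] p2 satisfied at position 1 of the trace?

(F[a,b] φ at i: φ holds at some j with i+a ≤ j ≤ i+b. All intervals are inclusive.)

No

Check p2 at each j in [1,3]:
  j=1: false
  j=2: false
  j=3: false
No position in the window satisfies it → formula fails.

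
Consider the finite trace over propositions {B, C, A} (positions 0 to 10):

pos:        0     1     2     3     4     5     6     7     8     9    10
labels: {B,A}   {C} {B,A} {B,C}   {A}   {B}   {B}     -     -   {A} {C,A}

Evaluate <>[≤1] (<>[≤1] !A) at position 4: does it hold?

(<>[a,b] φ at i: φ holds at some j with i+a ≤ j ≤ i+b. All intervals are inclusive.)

Yes

Check <>[≤1] !A at each j in [4,5]:
  j=4: holds (witness at 5)
  j=5: holds (witness at 5)
Found at j=4 → formula holds.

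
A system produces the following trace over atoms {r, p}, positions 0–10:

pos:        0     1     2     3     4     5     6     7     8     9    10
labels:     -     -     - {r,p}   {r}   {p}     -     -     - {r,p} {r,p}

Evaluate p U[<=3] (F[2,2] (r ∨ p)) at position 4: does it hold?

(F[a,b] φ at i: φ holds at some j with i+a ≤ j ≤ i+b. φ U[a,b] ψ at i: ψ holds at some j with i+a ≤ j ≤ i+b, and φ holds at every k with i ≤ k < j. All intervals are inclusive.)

Need some j in [4,7] with F[2,2] (r ∨ p), and p at every k in [4,j-1].
  j=4: F[2,2] (r ∨ p) — fails (none in [6,6]).
  j=5: F[2,2] (r ∨ p) — fails (none in [7,7]).
  j=6: F[2,2] (r ∨ p) — fails (none in [8,8]).
  j=7: F[2,2] (r ∨ p) holds, but p fails at k=4 → not this j.
No j in the window works → until fails.

Does not hold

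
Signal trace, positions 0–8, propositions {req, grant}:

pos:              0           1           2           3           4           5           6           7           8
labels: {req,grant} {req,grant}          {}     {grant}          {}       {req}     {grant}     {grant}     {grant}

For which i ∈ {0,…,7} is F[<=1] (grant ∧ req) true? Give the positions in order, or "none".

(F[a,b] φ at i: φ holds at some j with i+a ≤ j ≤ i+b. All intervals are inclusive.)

Evaluate at each i in [0,7]:
  i=0: ✓ (witness j=0)
  i=1: ✓ (witness j=1)
  i=2: ✗ (none in [2,3])
  i=3: ✗ (none in [3,4])
  i=4: ✗ (none in [4,5])
  i=5: ✗ (none in [5,6])
  i=6: ✗ (none in [6,7])
  i=7: ✗ (none in [7,8])

0, 1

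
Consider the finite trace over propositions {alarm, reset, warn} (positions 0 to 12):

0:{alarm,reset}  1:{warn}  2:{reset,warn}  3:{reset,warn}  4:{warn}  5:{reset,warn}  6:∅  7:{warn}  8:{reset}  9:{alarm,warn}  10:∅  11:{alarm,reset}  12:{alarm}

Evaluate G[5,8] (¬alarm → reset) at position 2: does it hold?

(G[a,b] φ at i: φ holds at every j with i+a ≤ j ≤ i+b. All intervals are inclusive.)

Check (¬alarm → reset) at every j in [7,10]:
  j=7: antecedent true; consequent false → ✗
  j=8: antecedent true; consequent true → ✓
  j=9: antecedent false → ✓
  j=10: antecedent true; consequent false → ✗
Fails at j=7 → formula fails.

Does not hold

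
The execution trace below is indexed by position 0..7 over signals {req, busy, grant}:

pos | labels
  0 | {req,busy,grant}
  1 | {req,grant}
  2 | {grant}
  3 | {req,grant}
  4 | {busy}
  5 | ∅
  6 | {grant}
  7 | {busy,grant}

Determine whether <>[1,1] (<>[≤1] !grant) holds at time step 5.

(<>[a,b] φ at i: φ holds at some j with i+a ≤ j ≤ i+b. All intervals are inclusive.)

Check <>[≤1] !grant at each j in [6,6]:
  j=6: fails (none in [6,7])
No position in the window satisfies it → formula fails.

Does not hold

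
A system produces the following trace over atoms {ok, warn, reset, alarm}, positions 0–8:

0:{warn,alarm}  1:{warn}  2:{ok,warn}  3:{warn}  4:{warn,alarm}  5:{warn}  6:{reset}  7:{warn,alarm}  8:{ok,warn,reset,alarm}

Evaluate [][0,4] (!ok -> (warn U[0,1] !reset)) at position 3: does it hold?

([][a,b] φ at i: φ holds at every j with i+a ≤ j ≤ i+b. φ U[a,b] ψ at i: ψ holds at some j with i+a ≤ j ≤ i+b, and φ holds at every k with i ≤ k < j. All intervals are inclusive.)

No

Check (!ok -> (warn U[0,1] !reset)) at every j in [3,7]:
  j=3: antecedent true; consequent holds → ✓
  j=4: antecedent true; consequent holds → ✓
  j=5: antecedent true; consequent holds → ✓
  j=6: antecedent true; consequent fails → ✗
  j=7: antecedent true; consequent holds → ✓
Fails at j=6 → formula fails.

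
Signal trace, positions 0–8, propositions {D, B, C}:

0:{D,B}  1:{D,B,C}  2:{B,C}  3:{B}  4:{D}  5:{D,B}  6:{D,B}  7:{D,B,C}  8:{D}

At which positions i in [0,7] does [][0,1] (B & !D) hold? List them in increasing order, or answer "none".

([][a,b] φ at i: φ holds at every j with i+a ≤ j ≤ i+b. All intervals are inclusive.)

Evaluate at each i in [0,7]:
  i=0: ✗ (fails at j=0)
  i=1: ✗ (fails at j=1)
  i=2: ✓ (all of [2,3])
  i=3: ✗ (fails at j=4)
  i=4: ✗ (fails at j=4)
  i=5: ✗ (fails at j=5)
  i=6: ✗ (fails at j=6)
  i=7: ✗ (fails at j=7)

2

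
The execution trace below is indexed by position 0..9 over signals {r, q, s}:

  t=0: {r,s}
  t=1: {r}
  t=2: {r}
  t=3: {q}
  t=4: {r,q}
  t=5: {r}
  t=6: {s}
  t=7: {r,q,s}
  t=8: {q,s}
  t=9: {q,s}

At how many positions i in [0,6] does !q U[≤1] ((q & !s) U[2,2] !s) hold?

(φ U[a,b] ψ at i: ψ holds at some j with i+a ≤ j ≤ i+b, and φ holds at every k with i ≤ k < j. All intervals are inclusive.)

2

Evaluate at each i in [0,6]:
  i=0: ✗ (no rhs in [0,1])
  i=1: ✗ (no rhs in [1,2])
  i=2: ✓ (rhs at j=3; lhs holds on [2,2])
  i=3: ✓ (rhs at j=3)
  i=4: ✗ (no rhs in [4,5])
  i=5: ✗ (no rhs in [5,6])
  i=6: ✗ (no rhs in [6,7])
Positions where it holds: {2, 3} → 2.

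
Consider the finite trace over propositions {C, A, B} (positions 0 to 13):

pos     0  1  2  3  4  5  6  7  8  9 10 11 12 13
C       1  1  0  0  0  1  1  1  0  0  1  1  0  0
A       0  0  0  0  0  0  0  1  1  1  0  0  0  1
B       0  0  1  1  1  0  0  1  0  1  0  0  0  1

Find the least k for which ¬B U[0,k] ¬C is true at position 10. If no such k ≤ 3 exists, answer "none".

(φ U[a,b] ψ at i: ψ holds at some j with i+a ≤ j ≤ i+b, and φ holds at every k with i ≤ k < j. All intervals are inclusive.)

2

Need earliest j ≥ 10 with ¬C, and ¬B at every k in [10,j-1].
  j=10: rhs fails.
  j=11: rhs fails.
  j=12: rhs holds; lhs holds on [10,11]. k = 2.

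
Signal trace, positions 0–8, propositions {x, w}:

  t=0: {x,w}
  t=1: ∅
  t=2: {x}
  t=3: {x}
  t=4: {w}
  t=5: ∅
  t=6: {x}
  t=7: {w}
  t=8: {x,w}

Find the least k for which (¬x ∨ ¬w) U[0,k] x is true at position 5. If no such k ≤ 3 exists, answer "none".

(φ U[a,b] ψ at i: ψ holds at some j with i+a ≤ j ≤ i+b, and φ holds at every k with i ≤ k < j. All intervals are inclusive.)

1

Need earliest j ≥ 5 with x, and (¬x ∨ ¬w) at every k in [5,j-1].
  j=5: rhs fails.
  j=6: rhs holds; lhs holds on [5,5]. k = 1.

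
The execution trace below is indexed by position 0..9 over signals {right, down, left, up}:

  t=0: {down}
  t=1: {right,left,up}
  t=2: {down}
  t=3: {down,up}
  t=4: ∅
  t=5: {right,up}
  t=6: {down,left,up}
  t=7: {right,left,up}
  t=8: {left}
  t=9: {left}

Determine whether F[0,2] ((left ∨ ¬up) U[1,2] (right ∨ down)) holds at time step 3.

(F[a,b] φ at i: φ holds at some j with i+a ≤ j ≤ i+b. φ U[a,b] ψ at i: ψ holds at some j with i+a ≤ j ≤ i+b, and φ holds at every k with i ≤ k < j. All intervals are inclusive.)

True

Check ((left ∨ ¬up) U[1,2] (right ∨ down)) at each j in [3,5]:
  j=3: fails
  j=4: holds
  j=5: fails
Found at j=4 → formula holds.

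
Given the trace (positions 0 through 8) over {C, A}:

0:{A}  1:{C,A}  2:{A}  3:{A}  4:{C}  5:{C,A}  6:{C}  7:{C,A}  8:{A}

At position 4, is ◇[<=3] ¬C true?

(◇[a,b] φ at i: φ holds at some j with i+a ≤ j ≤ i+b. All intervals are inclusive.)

No

Check ¬C at each j in [4,7]:
  j=4: false
  j=5: false
  j=6: false
  j=7: false
No position in the window satisfies it → formula fails.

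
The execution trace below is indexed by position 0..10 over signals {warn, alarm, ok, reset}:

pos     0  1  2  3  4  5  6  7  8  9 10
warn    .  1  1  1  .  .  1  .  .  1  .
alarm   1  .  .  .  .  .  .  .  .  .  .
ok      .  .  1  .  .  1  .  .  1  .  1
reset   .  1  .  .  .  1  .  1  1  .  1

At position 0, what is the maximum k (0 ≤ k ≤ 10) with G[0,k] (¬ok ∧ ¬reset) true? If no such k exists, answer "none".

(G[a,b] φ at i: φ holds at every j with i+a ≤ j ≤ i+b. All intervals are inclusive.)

(¬ok ∧ ¬reset) must hold from j=0 onward; find where it first fails.
  j=0: holds
  j=1: fails
Holds on [0,0], so largest k = 0.

0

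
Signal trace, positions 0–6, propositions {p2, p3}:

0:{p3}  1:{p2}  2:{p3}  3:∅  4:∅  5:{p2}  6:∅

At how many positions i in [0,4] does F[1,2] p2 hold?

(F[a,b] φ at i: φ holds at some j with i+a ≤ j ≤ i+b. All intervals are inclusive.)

Evaluate at each i in [0,4]:
  i=0: ✓ (witness j=1)
  i=1: ✗ (none in [2,3])
  i=2: ✗ (none in [3,4])
  i=3: ✓ (witness j=5)
  i=4: ✓ (witness j=5)
Positions where it holds: {0, 3, 4} → 3.

3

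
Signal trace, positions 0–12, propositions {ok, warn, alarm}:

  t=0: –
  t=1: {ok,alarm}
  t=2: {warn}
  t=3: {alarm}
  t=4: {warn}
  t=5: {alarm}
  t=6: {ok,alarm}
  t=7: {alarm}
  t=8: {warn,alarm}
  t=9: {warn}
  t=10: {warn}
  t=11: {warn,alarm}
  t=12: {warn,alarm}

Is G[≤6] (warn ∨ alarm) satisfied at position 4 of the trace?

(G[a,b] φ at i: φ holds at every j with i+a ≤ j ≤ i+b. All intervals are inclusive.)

Check (warn ∨ alarm) at every j in [4,10]:
  j=4: true
  j=5: true
  j=6: true
  j=7: true
  j=8: true
  j=9: true
  j=10: true
All positions satisfy it → formula holds.

True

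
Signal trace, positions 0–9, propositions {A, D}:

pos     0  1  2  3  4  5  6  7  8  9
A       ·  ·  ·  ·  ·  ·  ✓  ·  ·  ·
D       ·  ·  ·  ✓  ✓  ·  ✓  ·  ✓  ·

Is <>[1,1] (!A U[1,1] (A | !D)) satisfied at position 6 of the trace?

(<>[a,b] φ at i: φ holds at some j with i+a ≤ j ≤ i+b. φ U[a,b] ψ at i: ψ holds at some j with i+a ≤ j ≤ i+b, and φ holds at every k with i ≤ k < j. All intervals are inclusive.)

Check (!A U[1,1] (A | !D)) at each j in [7,7]:
  j=7: fails
No position in the window satisfies it → formula fails.

No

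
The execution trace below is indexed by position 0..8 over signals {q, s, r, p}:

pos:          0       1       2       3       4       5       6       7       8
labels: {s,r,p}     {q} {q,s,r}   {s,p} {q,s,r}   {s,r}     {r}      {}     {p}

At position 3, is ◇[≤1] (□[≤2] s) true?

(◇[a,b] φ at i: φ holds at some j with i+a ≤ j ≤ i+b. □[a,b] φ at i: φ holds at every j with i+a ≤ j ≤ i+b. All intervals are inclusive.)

Yes

Check □[≤2] s at each j in [3,4]:
  j=3: holds on [3,5]
  j=4: fails at 6
Found at j=3 → formula holds.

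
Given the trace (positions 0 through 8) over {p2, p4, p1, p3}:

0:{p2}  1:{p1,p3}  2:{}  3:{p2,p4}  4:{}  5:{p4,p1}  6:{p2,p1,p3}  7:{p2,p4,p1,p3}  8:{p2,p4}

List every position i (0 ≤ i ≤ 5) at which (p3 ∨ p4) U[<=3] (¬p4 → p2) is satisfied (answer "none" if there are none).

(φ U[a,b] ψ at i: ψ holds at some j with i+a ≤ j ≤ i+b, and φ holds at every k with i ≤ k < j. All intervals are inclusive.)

0, 3, 5

Evaluate at each i in [0,5]:
  i=0: ✓ (rhs at j=0)
  i=1: ✗ (lhs fails at k=2 before rhs at j=3)
  i=2: ✗ (lhs fails at k=2 before rhs at j=3)
  i=3: ✓ (rhs at j=3)
  i=4: ✗ (lhs fails at k=4 before rhs at j=5)
  i=5: ✓ (rhs at j=5)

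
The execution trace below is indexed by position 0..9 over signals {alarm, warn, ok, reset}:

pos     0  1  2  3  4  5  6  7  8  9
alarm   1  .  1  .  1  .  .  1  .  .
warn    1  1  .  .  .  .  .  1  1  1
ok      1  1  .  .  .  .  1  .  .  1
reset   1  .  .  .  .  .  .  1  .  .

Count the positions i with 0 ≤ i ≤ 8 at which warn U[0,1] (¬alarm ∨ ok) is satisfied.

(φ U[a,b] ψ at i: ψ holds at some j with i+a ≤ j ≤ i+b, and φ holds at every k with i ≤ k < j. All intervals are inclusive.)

7

Evaluate at each i in [0,8]:
  i=0: ✓ (rhs at j=0)
  i=1: ✓ (rhs at j=1)
  i=2: ✗ (lhs fails at k=2 before rhs at j=3)
  i=3: ✓ (rhs at j=3)
  i=4: ✗ (lhs fails at k=4 before rhs at j=5)
  i=5: ✓ (rhs at j=5)
  i=6: ✓ (rhs at j=6)
  i=7: ✓ (rhs at j=8; lhs holds on [7,7])
  i=8: ✓ (rhs at j=8)
Positions where it holds: {0, 1, 3, 5, 6, 7, 8} → 7.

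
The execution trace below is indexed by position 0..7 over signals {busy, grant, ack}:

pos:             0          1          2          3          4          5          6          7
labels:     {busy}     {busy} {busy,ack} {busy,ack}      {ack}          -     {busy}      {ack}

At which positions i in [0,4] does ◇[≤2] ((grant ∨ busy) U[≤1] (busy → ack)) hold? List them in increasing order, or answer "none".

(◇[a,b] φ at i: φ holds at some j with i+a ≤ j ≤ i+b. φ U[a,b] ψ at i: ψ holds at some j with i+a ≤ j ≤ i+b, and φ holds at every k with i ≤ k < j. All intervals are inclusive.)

Evaluate at each i in [0,4]:
  i=0: ✓ (witness j=1)
  i=1: ✓ (witness j=1)
  i=2: ✓ (witness j=2)
  i=3: ✓ (witness j=3)
  i=4: ✓ (witness j=4)

0, 1, 2, 3, 4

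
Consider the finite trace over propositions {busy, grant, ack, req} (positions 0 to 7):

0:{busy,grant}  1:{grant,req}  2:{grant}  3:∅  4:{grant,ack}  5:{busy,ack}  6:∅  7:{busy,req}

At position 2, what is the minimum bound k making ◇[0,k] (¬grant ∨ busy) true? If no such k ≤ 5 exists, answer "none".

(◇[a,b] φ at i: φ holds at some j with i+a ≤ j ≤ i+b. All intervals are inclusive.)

Scan j = 2,3,… for (¬grant ∨ busy):
  j=2: fails
  j=3: holds
First hit at j=3, so smallest k = 3-2 = 1.

1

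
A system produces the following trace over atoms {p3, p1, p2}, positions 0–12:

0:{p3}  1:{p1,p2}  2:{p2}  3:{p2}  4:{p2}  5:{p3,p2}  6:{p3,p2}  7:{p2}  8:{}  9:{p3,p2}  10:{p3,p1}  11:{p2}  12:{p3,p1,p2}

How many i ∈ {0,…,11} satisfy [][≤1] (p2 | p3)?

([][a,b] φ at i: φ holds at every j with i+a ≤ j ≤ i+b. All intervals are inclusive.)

Evaluate at each i in [0,11]:
  i=0: ✓ (all of [0,1])
  i=1: ✓ (all of [1,2])
  i=2: ✓ (all of [2,3])
  i=3: ✓ (all of [3,4])
  i=4: ✓ (all of [4,5])
  i=5: ✓ (all of [5,6])
  i=6: ✓ (all of [6,7])
  i=7: ✗ (fails at j=8)
  i=8: ✗ (fails at j=8)
  i=9: ✓ (all of [9,10])
  i=10: ✓ (all of [10,11])
  i=11: ✓ (all of [11,12])
Positions where it holds: {0, 1, 2, 3, 4, 5, 6, 9, 10, 11} → 10.

10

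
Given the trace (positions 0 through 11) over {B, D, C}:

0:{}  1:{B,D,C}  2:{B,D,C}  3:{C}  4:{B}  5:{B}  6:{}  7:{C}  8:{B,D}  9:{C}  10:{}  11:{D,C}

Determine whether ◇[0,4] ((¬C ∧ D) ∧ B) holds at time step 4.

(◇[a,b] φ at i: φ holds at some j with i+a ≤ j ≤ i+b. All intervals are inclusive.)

Check ((¬C ∧ D) ∧ B) at each j in [4,8]:
  j=4: false
  j=5: false
  j=6: false
  j=7: false
  j=8: true
Found at j=8 → formula holds.

Yes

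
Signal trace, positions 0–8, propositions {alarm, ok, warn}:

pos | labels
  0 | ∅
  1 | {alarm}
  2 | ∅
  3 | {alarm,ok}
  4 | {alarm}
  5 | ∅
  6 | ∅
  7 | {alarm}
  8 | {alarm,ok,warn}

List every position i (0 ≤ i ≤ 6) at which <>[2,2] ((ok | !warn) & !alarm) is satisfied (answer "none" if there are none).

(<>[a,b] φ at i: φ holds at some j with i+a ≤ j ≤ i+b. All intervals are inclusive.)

Evaluate at each i in [0,6]:
  i=0: ✓ (witness j=2)
  i=1: ✗ (none in [3,3])
  i=2: ✗ (none in [4,4])
  i=3: ✓ (witness j=5)
  i=4: ✓ (witness j=6)
  i=5: ✗ (none in [7,7])
  i=6: ✗ (none in [8,8])

0, 3, 4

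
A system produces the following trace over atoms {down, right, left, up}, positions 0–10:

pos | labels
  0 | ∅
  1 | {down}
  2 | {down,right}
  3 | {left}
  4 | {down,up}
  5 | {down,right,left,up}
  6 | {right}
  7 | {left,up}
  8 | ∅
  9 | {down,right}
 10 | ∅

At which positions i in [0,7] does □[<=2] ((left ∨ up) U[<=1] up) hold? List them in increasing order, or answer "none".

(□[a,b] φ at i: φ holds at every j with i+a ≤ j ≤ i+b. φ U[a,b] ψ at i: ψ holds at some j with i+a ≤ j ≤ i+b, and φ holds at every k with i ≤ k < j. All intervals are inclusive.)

3

Evaluate at each i in [0,7]:
  i=0: ✗ (fails at j=0)
  i=1: ✗ (fails at j=1)
  i=2: ✗ (fails at j=2)
  i=3: ✓ (all of [3,5])
  i=4: ✗ (fails at j=6)
  i=5: ✗ (fails at j=6)
  i=6: ✗ (fails at j=6)
  i=7: ✗ (fails at j=8)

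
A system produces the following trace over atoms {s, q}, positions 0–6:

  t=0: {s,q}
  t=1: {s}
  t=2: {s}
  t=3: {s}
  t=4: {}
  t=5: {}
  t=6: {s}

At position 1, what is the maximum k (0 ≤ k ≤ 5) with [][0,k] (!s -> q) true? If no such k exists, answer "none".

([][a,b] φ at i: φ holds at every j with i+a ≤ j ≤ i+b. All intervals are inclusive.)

2

(!s -> q) must hold from j=1 onward; find where it first fails.
  j=1: holds
  j=2: holds
  j=3: holds
  j=4: fails
Holds on [1,3], so largest k = 2.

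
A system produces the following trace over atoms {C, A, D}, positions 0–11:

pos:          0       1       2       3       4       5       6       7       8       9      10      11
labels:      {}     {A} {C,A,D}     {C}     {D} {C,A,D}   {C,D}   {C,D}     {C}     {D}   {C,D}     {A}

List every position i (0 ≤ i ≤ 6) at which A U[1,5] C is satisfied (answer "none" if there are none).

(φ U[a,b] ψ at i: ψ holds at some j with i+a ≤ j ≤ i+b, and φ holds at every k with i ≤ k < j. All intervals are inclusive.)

Evaluate at each i in [0,6]:
  i=0: ✗ (lhs fails at k=0 before rhs at j=2)
  i=1: ✓ (rhs at j=2; lhs holds on [1,1])
  i=2: ✓ (rhs at j=3; lhs holds on [2,2])
  i=3: ✗ (lhs fails at k=3 before rhs at j=5)
  i=4: ✗ (lhs fails at k=4 before rhs at j=5)
  i=5: ✓ (rhs at j=6; lhs holds on [5,5])
  i=6: ✗ (lhs fails at k=6 before rhs at j=7)

1, 2, 5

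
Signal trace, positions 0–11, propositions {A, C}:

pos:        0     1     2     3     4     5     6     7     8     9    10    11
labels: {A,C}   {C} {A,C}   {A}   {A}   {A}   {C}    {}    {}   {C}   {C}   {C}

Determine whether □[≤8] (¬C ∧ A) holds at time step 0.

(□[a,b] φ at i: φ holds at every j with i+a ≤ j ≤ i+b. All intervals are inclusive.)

False

Check (¬C ∧ A) at every j in [0,8]:
  j=0: false
  j=1: false
  j=2: false
  j=3: true
  j=4: true
  j=5: true
  j=6: false
  j=7: false
  j=8: false
Fails at j=0 → formula fails.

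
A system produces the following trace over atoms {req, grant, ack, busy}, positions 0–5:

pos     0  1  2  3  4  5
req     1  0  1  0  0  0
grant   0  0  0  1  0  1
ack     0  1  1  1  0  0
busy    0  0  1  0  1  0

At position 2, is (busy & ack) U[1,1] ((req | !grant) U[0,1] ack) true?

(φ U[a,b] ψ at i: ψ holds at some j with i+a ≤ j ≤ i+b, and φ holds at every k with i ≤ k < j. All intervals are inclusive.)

Need some j in [3,3] with ((req | !grant) U[0,1] ack), and (busy & ack) at every k in [2,j-1].
  j=3: ((req | !grant) U[0,1] ack) holds; (busy & ack) holds at every k in [2,2] → satisfied.

True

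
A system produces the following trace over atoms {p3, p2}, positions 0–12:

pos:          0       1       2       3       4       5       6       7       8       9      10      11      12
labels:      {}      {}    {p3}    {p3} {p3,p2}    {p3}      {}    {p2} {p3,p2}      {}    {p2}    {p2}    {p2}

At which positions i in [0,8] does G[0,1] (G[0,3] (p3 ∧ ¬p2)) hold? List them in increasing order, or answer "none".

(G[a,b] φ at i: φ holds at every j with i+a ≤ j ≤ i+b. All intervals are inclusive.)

Evaluate at each i in [0,8]:
  i=0: ✗ (fails at j=0)
  i=1: ✗ (fails at j=1)
  i=2: ✗ (fails at j=2)
  i=3: ✗ (fails at j=3)
  i=4: ✗ (fails at j=4)
  i=5: ✗ (fails at j=5)
  i=6: ✗ (fails at j=6)
  i=7: ✗ (fails at j=7)
  i=8: ✗ (fails at j=8)

none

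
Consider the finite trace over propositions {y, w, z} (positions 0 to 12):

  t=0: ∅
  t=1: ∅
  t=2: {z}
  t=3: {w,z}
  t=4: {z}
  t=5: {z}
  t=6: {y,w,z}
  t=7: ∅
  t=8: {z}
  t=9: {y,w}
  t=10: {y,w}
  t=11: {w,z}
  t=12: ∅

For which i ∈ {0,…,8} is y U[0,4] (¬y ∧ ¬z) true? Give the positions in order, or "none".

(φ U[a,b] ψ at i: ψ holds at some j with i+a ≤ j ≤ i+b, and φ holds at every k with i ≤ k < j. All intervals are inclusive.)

Evaluate at each i in [0,8]:
  i=0: ✓ (rhs at j=0)
  i=1: ✓ (rhs at j=1)
  i=2: ✗ (no rhs in [2,6])
  i=3: ✗ (lhs fails at k=3 before rhs at j=7)
  i=4: ✗ (lhs fails at k=4 before rhs at j=7)
  i=5: ✗ (lhs fails at k=5 before rhs at j=7)
  i=6: ✓ (rhs at j=7; lhs holds on [6,6])
  i=7: ✓ (rhs at j=7)
  i=8: ✗ (lhs fails at k=8 before rhs at j=12)

0, 1, 6, 7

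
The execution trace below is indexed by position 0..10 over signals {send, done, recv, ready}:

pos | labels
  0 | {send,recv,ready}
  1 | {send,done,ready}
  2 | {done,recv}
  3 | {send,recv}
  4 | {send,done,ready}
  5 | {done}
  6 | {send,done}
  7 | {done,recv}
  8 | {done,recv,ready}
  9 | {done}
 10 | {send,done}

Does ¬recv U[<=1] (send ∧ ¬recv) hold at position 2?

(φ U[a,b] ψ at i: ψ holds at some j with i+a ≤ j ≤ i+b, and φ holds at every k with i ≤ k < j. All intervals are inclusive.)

False

Need some j in [2,3] with (send ∧ ¬recv), and ¬recv at every k in [2,j-1].
  j=2: (send ∧ ¬recv) false.
  j=3: (send ∧ ¬recv) false.
No j in the window works → until fails.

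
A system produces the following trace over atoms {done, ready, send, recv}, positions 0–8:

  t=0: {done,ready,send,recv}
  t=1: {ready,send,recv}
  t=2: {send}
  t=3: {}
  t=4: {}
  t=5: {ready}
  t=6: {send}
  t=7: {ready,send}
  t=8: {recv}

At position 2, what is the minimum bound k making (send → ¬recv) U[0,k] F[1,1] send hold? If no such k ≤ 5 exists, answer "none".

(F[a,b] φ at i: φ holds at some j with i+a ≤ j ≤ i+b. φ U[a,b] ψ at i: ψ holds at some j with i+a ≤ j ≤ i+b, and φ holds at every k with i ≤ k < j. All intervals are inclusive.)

Need earliest j ≥ 2 with F[1,1] send, and (send → ¬recv) at every k in [2,j-1].
  j=2: rhs fails.
  j=3: rhs fails.
  j=4: rhs fails.
  j=5: rhs holds; lhs holds on [2,4]. k = 3.

3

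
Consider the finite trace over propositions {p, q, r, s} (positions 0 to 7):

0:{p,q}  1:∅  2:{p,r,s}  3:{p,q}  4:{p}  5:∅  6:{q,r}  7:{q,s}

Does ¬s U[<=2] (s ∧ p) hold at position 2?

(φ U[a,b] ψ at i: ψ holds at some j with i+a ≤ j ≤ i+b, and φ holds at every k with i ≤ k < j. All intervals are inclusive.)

True

Need some j in [2,4] with (s ∧ p), and ¬s at every k in [2,j-1].
  j=2: (s ∧ p) holds; no prefix to check → satisfied.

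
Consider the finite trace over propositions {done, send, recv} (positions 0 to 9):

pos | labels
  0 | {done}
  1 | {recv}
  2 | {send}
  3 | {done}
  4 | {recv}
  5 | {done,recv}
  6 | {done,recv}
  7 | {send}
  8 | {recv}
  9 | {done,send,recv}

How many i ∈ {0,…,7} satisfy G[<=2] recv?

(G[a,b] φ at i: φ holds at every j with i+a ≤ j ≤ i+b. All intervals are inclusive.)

1

Evaluate at each i in [0,7]:
  i=0: ✗ (fails at j=0)
  i=1: ✗ (fails at j=2)
  i=2: ✗ (fails at j=2)
  i=3: ✗ (fails at j=3)
  i=4: ✓ (all of [4,6])
  i=5: ✗ (fails at j=7)
  i=6: ✗ (fails at j=7)
  i=7: ✗ (fails at j=7)
Positions where it holds: {4} → 1.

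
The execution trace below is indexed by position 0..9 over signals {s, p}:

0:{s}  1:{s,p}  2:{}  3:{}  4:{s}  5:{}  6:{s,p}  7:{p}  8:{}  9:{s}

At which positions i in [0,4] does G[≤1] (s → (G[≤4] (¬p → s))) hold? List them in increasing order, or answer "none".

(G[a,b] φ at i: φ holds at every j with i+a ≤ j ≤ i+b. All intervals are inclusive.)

Evaluate at each i in [0,4]:
  i=0: ✗ (fails at j=0)
  i=1: ✗ (fails at j=1)
  i=2: ✓ (all of [2,3])
  i=3: ✗ (fails at j=4)
  i=4: ✗ (fails at j=4)

2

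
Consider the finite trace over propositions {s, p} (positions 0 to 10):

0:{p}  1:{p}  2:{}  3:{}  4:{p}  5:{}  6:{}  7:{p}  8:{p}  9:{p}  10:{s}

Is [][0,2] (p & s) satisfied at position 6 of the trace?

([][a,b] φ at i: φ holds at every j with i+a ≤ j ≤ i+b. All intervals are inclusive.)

Check (p & s) at every j in [6,8]:
  j=6: false
  j=7: false
  j=8: false
Fails at j=6 → formula fails.

No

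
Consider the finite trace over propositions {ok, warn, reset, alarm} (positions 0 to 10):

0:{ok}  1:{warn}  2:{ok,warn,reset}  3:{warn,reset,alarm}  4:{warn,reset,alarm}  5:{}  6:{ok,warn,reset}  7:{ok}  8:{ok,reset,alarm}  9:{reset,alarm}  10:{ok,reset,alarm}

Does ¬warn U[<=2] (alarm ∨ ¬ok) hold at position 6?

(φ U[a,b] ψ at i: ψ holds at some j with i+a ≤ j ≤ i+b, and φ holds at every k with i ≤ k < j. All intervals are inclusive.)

Need some j in [6,8] with (alarm ∨ ¬ok), and ¬warn at every k in [6,j-1].
  j=6: (alarm ∨ ¬ok) false.
  j=7: (alarm ∨ ¬ok) false.
  j=8: (alarm ∨ ¬ok) holds, but ¬warn fails at k=6 → not this j.
No j in the window works → until fails.

No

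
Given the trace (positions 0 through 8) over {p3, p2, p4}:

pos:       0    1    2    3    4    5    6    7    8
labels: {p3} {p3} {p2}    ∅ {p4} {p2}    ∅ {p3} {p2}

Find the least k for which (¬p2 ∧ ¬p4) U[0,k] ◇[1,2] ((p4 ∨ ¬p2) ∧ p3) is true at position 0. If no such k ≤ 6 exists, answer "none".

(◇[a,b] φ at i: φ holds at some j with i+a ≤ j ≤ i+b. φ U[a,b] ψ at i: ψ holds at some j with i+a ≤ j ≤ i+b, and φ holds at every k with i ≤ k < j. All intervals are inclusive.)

0

Need earliest j ≥ 0 with ◇[1,2] ((p4 ∨ ¬p2) ∧ p3), and (¬p2 ∧ ¬p4) at every k in [0,j-1].
  j=0: rhs holds (empty prefix). k = 0.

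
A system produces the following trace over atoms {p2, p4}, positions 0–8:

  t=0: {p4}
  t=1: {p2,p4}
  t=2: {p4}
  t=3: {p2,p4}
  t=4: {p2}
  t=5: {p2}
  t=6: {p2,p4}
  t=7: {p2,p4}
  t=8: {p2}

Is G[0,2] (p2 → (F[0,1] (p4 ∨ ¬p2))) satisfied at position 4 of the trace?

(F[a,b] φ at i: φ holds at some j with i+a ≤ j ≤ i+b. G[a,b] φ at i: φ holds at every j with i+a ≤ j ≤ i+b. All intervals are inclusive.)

Check (p2 → (F[0,1] (p4 ∨ ¬p2))) at every j in [4,6]:
  j=4: antecedent true; consequent fails (none in [4,5]) → ✗
  j=5: antecedent true; consequent holds (witness at 6) → ✓
  j=6: antecedent true; consequent holds (witness at 6) → ✓
Fails at j=4 → formula fails.

False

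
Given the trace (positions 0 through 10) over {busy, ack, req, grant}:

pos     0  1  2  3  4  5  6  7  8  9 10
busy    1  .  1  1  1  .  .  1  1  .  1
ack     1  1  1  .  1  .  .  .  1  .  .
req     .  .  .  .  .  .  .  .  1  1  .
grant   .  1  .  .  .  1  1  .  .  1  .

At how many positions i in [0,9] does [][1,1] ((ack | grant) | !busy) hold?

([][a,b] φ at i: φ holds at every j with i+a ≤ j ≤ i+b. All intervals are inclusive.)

Evaluate at each i in [0,9]:
  i=0: ✓ (all of [1,1])
  i=1: ✓ (all of [2,2])
  i=2: ✗ (fails at j=3)
  i=3: ✓ (all of [4,4])
  i=4: ✓ (all of [5,5])
  i=5: ✓ (all of [6,6])
  i=6: ✗ (fails at j=7)
  i=7: ✓ (all of [8,8])
  i=8: ✓ (all of [9,9])
  i=9: ✗ (fails at j=10)
Positions where it holds: {0, 1, 3, 4, 5, 7, 8} → 7.

7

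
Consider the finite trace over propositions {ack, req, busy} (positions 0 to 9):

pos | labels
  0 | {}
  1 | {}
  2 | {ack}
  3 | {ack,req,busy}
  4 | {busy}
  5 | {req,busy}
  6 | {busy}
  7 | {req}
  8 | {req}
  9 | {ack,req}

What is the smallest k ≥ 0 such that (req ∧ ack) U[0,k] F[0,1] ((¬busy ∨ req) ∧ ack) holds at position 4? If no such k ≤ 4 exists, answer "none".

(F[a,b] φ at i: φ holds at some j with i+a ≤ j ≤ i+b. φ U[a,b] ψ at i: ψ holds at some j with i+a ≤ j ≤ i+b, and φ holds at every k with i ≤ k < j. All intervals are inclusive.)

Need earliest j ≥ 4 with F[0,1] ((¬busy ∨ req) ∧ ack), and (req ∧ ack) at every k in [4,j-1].
  j=4: rhs fails.
  j=5: rhs fails.
  j=6: rhs fails.
  j=7: rhs fails.
  j=8: rhs holds but lhs fails at k=4.
No witness within the range → none.

none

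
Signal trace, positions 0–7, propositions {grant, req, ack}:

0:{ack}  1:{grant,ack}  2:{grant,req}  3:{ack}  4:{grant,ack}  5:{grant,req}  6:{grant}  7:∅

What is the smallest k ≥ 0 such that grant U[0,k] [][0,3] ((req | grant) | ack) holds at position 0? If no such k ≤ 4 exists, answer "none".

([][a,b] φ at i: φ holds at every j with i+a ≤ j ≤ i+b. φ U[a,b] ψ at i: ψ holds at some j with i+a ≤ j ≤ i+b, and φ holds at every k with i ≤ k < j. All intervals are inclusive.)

Need earliest j ≥ 0 with [][0,3] ((req | grant) | ack), and grant at every k in [0,j-1].
  j=0: rhs holds (empty prefix). k = 0.

0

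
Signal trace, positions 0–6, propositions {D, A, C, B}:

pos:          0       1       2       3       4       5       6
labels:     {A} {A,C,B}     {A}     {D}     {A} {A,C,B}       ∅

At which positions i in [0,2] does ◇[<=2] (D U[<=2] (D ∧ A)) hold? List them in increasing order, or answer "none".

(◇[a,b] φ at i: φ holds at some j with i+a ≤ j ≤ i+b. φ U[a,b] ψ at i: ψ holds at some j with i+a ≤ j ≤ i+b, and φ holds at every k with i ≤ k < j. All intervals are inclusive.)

none

Evaluate at each i in [0,2]:
  i=0: ✗ (none in [0,2])
  i=1: ✗ (none in [1,3])
  i=2: ✗ (none in [2,4])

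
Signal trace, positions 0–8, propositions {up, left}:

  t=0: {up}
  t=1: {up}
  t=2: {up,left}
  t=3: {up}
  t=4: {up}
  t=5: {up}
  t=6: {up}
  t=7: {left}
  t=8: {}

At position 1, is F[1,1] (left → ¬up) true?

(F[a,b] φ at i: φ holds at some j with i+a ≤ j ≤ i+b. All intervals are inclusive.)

Check (left → ¬up) at each j in [2,2]:
  j=2: false
No position in the window satisfies it → formula fails.

Does not hold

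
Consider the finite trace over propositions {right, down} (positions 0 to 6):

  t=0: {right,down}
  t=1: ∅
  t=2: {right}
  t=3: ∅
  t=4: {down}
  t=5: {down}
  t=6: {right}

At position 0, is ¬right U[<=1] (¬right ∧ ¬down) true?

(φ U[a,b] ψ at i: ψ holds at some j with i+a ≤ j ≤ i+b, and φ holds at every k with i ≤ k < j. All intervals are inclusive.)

Need some j in [0,1] with (¬right ∧ ¬down), and ¬right at every k in [0,j-1].
  j=0: (¬right ∧ ¬down) false.
  j=1: (¬right ∧ ¬down) holds, but ¬right fails at k=0 → not this j.
No j in the window works → until fails.

Does not hold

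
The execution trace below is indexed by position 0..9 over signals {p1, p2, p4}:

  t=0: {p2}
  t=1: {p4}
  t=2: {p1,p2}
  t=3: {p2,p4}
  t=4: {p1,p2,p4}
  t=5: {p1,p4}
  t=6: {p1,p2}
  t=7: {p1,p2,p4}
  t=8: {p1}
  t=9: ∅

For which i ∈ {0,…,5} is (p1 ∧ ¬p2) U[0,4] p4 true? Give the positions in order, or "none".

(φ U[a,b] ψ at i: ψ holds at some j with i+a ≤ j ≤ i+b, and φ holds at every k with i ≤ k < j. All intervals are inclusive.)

Evaluate at each i in [0,5]:
  i=0: ✗ (lhs fails at k=0 before rhs at j=1)
  i=1: ✓ (rhs at j=1)
  i=2: ✗ (lhs fails at k=2 before rhs at j=3)
  i=3: ✓ (rhs at j=3)
  i=4: ✓ (rhs at j=4)
  i=5: ✓ (rhs at j=5)

1, 3, 4, 5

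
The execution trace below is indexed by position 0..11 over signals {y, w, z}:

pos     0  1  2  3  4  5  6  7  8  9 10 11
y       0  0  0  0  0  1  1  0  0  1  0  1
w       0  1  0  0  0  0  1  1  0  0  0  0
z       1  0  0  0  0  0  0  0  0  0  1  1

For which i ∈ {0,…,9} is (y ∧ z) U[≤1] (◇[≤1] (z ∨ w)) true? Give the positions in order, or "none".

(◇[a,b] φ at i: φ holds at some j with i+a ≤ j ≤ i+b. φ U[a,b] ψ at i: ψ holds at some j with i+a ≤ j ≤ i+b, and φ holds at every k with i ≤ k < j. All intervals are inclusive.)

Evaluate at each i in [0,9]:
  i=0: ✓ (rhs at j=0)
  i=1: ✓ (rhs at j=1)
  i=2: ✗ (no rhs in [2,3])
  i=3: ✗ (no rhs in [3,4])
  i=4: ✗ (lhs fails at k=4 before rhs at j=5)
  i=5: ✓ (rhs at j=5)
  i=6: ✓ (rhs at j=6)
  i=7: ✓ (rhs at j=7)
  i=8: ✗ (lhs fails at k=8 before rhs at j=9)
  i=9: ✓ (rhs at j=9)

0, 1, 5, 6, 7, 9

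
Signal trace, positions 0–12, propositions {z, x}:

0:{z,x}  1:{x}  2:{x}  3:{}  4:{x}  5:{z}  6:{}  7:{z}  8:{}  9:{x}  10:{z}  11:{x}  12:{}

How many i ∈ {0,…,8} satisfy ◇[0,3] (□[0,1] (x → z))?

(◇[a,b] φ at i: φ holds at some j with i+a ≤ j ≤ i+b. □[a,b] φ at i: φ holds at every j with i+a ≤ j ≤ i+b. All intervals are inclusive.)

6

Evaluate at each i in [0,8]:
  i=0: ✗ (none in [0,3])
  i=1: ✗ (none in [1,4])
  i=2: ✓ (witness j=5)
  i=3: ✓ (witness j=5)
  i=4: ✓ (witness j=5)
  i=5: ✓ (witness j=5)
  i=6: ✓ (witness j=6)
  i=7: ✓ (witness j=7)
  i=8: ✗ (none in [8,11])
Positions where it holds: {2, 3, 4, 5, 6, 7} → 6.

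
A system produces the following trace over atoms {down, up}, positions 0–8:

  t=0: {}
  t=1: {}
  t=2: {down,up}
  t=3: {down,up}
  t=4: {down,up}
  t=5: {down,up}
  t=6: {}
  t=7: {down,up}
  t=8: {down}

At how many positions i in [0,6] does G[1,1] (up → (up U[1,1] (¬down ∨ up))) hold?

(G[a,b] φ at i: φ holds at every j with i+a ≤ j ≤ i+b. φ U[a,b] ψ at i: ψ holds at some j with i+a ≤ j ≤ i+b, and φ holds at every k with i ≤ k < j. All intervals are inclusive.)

6

Evaluate at each i in [0,6]:
  i=0: ✓ (all of [1,1])
  i=1: ✓ (all of [2,2])
  i=2: ✓ (all of [3,3])
  i=3: ✓ (all of [4,4])
  i=4: ✓ (all of [5,5])
  i=5: ✓ (all of [6,6])
  i=6: ✗ (fails at j=7)
Positions where it holds: {0, 1, 2, 3, 4, 5} → 6.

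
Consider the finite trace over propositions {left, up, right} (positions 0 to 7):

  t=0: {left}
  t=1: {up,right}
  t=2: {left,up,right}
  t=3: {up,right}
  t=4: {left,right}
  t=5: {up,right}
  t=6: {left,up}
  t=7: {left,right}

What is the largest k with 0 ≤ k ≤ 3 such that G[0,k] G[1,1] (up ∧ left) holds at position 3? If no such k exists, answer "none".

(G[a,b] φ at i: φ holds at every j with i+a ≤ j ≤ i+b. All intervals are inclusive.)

G[1,1] (up ∧ left) must hold from j=3 onward; find where it first fails.
  j=3: fails → no k works.

none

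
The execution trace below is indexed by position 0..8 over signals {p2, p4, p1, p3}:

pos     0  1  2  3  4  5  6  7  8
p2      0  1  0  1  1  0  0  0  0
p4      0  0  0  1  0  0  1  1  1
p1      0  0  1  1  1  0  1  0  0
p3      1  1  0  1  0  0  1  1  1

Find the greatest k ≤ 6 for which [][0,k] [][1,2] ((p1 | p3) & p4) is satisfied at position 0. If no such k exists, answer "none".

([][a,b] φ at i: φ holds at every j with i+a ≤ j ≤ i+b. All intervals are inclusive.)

none

[][1,2] ((p1 | p3) & p4) must hold from j=0 onward; find where it first fails.
  j=0: fails → no k works.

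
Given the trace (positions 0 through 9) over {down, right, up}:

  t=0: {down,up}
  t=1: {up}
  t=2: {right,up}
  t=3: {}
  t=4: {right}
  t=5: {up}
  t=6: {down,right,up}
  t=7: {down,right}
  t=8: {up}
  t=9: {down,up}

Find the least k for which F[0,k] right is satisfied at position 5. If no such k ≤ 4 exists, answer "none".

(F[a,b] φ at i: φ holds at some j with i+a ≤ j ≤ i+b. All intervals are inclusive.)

1

Scan j = 5,6,… for right:
  j=5: fails
  j=6: holds
First hit at j=6, so smallest k = 6-5 = 1.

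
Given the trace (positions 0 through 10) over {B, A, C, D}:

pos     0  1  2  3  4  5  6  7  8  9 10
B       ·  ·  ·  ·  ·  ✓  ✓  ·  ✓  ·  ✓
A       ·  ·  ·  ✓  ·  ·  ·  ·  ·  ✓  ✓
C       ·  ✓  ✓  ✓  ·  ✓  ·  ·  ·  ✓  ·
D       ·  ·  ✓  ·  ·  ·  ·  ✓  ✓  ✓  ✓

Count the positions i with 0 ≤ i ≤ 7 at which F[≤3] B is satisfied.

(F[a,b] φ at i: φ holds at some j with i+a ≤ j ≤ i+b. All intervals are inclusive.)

Evaluate at each i in [0,7]:
  i=0: ✗ (none in [0,3])
  i=1: ✗ (none in [1,4])
  i=2: ✓ (witness j=5)
  i=3: ✓ (witness j=5)
  i=4: ✓ (witness j=5)
  i=5: ✓ (witness j=5)
  i=6: ✓ (witness j=6)
  i=7: ✓ (witness j=8)
Positions where it holds: {2, 3, 4, 5, 6, 7} → 6.

6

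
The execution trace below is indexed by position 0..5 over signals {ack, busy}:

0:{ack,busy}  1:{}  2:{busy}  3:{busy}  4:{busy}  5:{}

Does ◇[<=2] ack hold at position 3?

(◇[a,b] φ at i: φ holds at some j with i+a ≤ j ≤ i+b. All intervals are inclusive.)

False

Check ack at each j in [3,5]:
  j=3: false
  j=4: false
  j=5: false
No position in the window satisfies it → formula fails.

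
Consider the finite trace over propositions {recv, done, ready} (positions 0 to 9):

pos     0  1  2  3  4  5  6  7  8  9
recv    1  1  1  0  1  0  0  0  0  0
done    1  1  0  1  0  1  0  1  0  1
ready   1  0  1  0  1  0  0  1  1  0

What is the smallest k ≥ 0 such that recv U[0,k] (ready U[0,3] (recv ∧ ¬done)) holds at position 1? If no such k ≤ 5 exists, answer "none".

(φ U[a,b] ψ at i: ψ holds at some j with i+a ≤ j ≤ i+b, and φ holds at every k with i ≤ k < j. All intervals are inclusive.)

1

Need earliest j ≥ 1 with (ready U[0,3] (recv ∧ ¬done)), and recv at every k in [1,j-1].
  j=1: rhs fails.
  j=2: rhs holds; lhs holds on [1,1]. k = 1.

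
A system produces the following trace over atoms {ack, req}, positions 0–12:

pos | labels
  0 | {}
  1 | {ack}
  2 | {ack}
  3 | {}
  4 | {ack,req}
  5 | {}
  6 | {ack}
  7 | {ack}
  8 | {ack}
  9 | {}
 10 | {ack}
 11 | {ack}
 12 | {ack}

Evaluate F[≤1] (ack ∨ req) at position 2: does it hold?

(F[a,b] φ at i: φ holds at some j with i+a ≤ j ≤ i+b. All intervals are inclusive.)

Check (ack ∨ req) at each j in [2,3]:
  j=2: true
  j=3: false
Found at j=2 → formula holds.

True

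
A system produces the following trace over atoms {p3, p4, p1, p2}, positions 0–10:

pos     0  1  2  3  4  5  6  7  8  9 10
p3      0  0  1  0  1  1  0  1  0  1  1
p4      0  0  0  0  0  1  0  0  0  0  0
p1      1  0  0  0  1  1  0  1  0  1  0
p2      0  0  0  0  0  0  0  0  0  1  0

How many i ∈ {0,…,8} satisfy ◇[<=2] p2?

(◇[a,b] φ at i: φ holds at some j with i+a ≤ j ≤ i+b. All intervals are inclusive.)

2

Evaluate at each i in [0,8]:
  i=0: ✗ (none in [0,2])
  i=1: ✗ (none in [1,3])
  i=2: ✗ (none in [2,4])
  i=3: ✗ (none in [3,5])
  i=4: ✗ (none in [4,6])
  i=5: ✗ (none in [5,7])
  i=6: ✗ (none in [6,8])
  i=7: ✓ (witness j=9)
  i=8: ✓ (witness j=9)
Positions where it holds: {7, 8} → 2.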